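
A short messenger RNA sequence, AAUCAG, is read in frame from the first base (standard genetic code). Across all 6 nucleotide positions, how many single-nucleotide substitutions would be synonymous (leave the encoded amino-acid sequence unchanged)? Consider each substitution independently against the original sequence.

2

Codon 1 (AAU, Asn): 1 synonymous substitution.
Codon 2 (CAG, Gln): 1 synonymous substitution.
Total: 1 + 1 = 2.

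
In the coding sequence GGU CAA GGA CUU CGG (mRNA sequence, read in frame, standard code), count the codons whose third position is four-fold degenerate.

Codon 1 GGU (Gly): third position 4-fold.
Codon 2 CAA (Gln): third position 2-fold.
Codon 3 GGA (Gly): third position 4-fold.
Codon 4 CUU (Leu): third position 4-fold.
Codon 5 CGG (Arg): third position 4-fold.
Four-fold degenerate third positions: 4.

4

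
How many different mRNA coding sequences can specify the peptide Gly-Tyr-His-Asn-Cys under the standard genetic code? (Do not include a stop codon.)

64

Gly: 4 codons.
Tyr: 2 codons.
His: 2 codons.
Asn: 2 codons.
Cys: 2 codons.
4 × 2 × 2 × 2 × 2 = 64.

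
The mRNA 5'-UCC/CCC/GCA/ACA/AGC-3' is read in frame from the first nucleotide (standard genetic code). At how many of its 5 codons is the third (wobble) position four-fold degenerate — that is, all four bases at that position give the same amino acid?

4

Codon 1 UCC (Ser): third position 4-fold.
Codon 2 CCC (Pro): third position 4-fold.
Codon 3 GCA (Ala): third position 4-fold.
Codon 4 ACA (Thr): third position 4-fold.
Codon 5 AGC (Ser): third position 2-fold.
Four-fold degenerate third positions: 4.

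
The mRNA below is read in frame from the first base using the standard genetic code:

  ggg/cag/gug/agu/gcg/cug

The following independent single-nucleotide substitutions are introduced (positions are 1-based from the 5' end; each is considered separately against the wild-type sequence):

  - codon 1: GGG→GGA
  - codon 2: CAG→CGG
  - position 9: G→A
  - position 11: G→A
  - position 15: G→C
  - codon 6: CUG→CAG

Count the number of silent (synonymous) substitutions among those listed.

3

Codon 1: GGG (Gly) → GGA (Gly) — synonymous.
Codon 2: CAG (Gln) → CGG (Arg) — missense.
Codon 3: GUG (Val) → GUA (Val) — synonymous.
Codon 4: AGU (Ser) → AAU (Asn) — missense.
Codon 5: GCG (Ala) → GCC (Ala) — synonymous.
Codon 6: CUG (Leu) → CAG (Gln) — missense.
Synonymous: 3 of 6.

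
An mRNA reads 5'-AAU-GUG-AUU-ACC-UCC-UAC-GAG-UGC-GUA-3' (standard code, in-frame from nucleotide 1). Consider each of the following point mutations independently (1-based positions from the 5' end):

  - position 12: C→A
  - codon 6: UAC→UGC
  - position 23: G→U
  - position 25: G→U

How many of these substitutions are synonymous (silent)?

1

Codon 4: ACC (Thr) → ACA (Thr) — synonymous.
Codon 6: UAC (Tyr) → UGC (Cys) — missense.
Codon 8: UGC (Cys) → UUC (Phe) — missense.
Codon 9: GUA (Val) → UUA (Leu) — missense.
Synonymous: 1 of 4.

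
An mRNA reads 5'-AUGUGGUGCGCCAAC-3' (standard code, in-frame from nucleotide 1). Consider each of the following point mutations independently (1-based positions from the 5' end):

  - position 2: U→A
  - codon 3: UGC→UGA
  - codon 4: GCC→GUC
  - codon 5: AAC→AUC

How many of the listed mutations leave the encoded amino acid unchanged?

Codon 1: AUG (Met) → AAG (Lys) — missense.
Codon 3: UGC (Cys) → UGA (Stop) — nonsense.
Codon 4: GCC (Ala) → GUC (Val) — missense.
Codon 5: AAC (Asn) → AUC (Ile) — missense.
Synonymous: 0 of 4.

0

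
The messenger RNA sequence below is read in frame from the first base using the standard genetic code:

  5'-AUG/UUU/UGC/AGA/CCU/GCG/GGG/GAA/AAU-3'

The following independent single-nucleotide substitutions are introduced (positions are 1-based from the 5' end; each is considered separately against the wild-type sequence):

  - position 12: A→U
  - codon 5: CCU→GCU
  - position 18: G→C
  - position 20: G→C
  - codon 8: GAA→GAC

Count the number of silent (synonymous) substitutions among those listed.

1

Codon 4: AGA (Arg) → AGU (Ser) — missense.
Codon 5: CCU (Pro) → GCU (Ala) — missense.
Codon 6: GCG (Ala) → GCC (Ala) — synonymous.
Codon 7: GGG (Gly) → GCG (Ala) — missense.
Codon 8: GAA (Glu) → GAC (Asp) — missense.
Synonymous: 1 of 5.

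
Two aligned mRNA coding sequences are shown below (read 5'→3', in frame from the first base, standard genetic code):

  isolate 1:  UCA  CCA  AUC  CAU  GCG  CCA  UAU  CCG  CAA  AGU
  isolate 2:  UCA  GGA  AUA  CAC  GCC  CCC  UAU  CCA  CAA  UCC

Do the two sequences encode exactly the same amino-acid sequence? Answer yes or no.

no

Codon 1: UCA Ser / UCA Ser — identical.
Codon 2: CCA Pro / GGA Gly — nonsynonymous.
Codon 3: AUC Ile / AUA Ile — synonymous.
Codon 4: CAU His / CAC His — synonymous.
Codon 5: GCG Ala / GCC Ala — synonymous.
Codon 6: CCA Pro / CCC Pro — synonymous.
Codon 7: UAU Tyr / UAU Tyr — identical.
Codon 8: CCG Pro / CCA Pro — synonymous.
Codon 9: CAA Gln / CAA Gln — identical.
Codon 10: AGU Ser / UCC Ser — synonymous.
Nonsynonymous differences: 1 → different protein.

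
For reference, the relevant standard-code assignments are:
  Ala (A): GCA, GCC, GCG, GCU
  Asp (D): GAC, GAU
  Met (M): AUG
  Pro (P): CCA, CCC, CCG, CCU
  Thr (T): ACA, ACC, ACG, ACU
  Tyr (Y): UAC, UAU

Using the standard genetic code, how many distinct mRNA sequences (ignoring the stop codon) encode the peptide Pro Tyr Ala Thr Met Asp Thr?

Pro: 4 codons.
Tyr: 2 codons.
Ala: 4 codons.
Thr: 4 codons.
Met: 1 codon.
Asp: 2 codons.
Thr: 4 codons.
4 × 2 × 4 × 4 × 1 × 2 × 4 = 1024.

1024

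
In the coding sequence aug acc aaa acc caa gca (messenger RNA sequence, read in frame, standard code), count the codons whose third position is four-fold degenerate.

Codon 1 AUG (Met): third position 1-fold.
Codon 2 ACC (Thr): third position 4-fold.
Codon 3 AAA (Lys): third position 2-fold.
Codon 4 ACC (Thr): third position 4-fold.
Codon 5 CAA (Gln): third position 2-fold.
Codon 6 GCA (Ala): third position 4-fold.
Four-fold degenerate third positions: 3.

3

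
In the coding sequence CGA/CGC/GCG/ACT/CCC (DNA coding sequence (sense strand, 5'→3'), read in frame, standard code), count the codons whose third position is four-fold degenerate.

Codon 1 CGA (Arg): third position 4-fold.
Codon 2 CGC (Arg): third position 4-fold.
Codon 3 GCG (Ala): third position 4-fold.
Codon 4 ACT (Thr): third position 4-fold.
Codon 5 CCC (Pro): third position 4-fold.
Four-fold degenerate third positions: 5.

5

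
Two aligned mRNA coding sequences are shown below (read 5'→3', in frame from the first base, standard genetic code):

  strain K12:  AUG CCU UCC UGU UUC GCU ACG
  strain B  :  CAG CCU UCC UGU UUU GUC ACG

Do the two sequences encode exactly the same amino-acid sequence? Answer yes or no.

no

Codon 1: AUG Met / CAG Gln — nonsynonymous.
Codon 2: CCU Pro / CCU Pro — identical.
Codon 3: UCC Ser / UCC Ser — identical.
Codon 4: UGU Cys / UGU Cys — identical.
Codon 5: UUC Phe / UUU Phe — synonymous.
Codon 6: GCU Ala / GUC Val — nonsynonymous.
Codon 7: ACG Thr / ACG Thr — identical.
Nonsynonymous differences: 2 → different protein.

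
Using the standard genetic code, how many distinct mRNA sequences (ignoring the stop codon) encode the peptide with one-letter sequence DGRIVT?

2304

Asp: 2 codons.
Gly: 4 codons.
Arg: 6 codons.
Ile: 3 codons.
Val: 4 codons.
Thr: 4 codons.
2 × 4 × 6 × 3 × 4 × 4 = 2304.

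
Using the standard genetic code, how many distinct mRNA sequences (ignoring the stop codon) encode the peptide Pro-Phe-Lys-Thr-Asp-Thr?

Pro: 4 codons.
Phe: 2 codons.
Lys: 2 codons.
Thr: 4 codons.
Asp: 2 codons.
Thr: 4 codons.
4 × 2 × 2 × 4 × 2 × 4 = 512.

512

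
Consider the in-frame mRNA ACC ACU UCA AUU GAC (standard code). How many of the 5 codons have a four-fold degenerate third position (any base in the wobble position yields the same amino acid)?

3

Codon 1 ACC (Thr): third position 4-fold.
Codon 2 ACU (Thr): third position 4-fold.
Codon 3 UCA (Ser): third position 4-fold.
Codon 4 AUU (Ile): third position 3-fold.
Codon 5 GAC (Asp): third position 2-fold.
Four-fold degenerate third positions: 3.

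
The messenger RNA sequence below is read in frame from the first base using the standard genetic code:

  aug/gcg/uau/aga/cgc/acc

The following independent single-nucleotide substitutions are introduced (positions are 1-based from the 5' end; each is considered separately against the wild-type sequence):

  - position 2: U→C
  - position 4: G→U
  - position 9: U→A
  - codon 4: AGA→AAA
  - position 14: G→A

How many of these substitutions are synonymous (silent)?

0

Codon 1: AUG (Met) → ACG (Thr) — missense.
Codon 2: GCG (Ala) → UCG (Ser) — missense.
Codon 3: UAU (Tyr) → UAA (Stop) — nonsense.
Codon 4: AGA (Arg) → AAA (Lys) — missense.
Codon 5: CGC (Arg) → CAC (His) — missense.
Synonymous: 0 of 5.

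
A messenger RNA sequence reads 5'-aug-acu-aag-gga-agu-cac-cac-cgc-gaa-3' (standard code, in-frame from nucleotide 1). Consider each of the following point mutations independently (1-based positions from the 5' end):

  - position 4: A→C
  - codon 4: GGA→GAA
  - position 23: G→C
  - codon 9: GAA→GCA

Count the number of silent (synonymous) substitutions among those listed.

0

Codon 2: ACU (Thr) → CCU (Pro) — missense.
Codon 4: GGA (Gly) → GAA (Glu) — missense.
Codon 8: CGC (Arg) → CCC (Pro) — missense.
Codon 9: GAA (Glu) → GCA (Ala) — missense.
Synonymous: 0 of 4.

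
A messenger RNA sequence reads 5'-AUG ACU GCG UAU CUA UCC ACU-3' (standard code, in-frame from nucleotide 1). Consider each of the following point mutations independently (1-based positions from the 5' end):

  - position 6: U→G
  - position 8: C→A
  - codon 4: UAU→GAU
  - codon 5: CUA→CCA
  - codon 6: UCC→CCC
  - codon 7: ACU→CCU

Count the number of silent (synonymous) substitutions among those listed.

Codon 2: ACU (Thr) → ACG (Thr) — synonymous.
Codon 3: GCG (Ala) → GAG (Glu) — missense.
Codon 4: UAU (Tyr) → GAU (Asp) — missense.
Codon 5: CUA (Leu) → CCA (Pro) — missense.
Codon 6: UCC (Ser) → CCC (Pro) — missense.
Codon 7: ACU (Thr) → CCU (Pro) — missense.
Synonymous: 1 of 6.

1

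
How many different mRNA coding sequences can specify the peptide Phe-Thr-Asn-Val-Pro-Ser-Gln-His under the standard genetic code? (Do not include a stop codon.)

Phe: 2 codons.
Thr: 4 codons.
Asn: 2 codons.
Val: 4 codons.
Pro: 4 codons.
Ser: 6 codons.
Gln: 2 codons.
His: 2 codons.
2 × 4 × 2 × 4 × 4 × 6 × 2 × 2 = 6144.

6144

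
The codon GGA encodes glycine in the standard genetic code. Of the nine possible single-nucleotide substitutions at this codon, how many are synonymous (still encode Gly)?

3

Position 1: none → 0 synonymous.
Position 2: none → 0 synonymous.
Position 3: GGU, GGC, GGG → 3 synonymous.
Total: 0 + 0 + 3 = 3.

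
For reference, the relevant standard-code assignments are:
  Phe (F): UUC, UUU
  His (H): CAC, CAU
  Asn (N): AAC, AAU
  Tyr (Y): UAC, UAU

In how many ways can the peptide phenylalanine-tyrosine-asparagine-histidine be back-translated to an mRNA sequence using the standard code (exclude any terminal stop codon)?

16

Phe: 2 codons.
Tyr: 2 codons.
Asn: 2 codons.
His: 2 codons.
2 × 2 × 2 × 2 = 16.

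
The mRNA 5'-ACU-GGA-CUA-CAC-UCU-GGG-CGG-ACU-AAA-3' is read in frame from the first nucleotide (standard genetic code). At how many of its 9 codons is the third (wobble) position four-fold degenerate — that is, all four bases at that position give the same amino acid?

Codon 1 ACU (Thr): third position 4-fold.
Codon 2 GGA (Gly): third position 4-fold.
Codon 3 CUA (Leu): third position 4-fold.
Codon 4 CAC (His): third position 2-fold.
Codon 5 UCU (Ser): third position 4-fold.
Codon 6 GGG (Gly): third position 4-fold.
Codon 7 CGG (Arg): third position 4-fold.
Codon 8 ACU (Thr): third position 4-fold.
Codon 9 AAA (Lys): third position 2-fold.
Four-fold degenerate third positions: 7.

7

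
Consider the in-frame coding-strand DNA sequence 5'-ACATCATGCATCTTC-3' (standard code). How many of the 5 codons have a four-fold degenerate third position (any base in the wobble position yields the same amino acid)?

Codon 1 ACA (Thr): third position 4-fold.
Codon 2 TCA (Ser): third position 4-fold.
Codon 3 TGC (Cys): third position 2-fold.
Codon 4 ATC (Ile): third position 3-fold.
Codon 5 TTC (Phe): third position 2-fold.
Four-fold degenerate third positions: 2.

2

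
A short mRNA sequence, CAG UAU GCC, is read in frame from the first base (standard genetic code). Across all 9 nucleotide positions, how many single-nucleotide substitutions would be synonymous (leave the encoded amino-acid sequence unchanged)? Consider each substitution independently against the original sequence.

Codon 1 (CAG, Gln): 1 synonymous substitution.
Codon 2 (UAU, Tyr): 1 synonymous substitution.
Codon 3 (GCC, Ala): 3 synonymous substitutions.
Total: 1 + 1 + 3 = 5.

5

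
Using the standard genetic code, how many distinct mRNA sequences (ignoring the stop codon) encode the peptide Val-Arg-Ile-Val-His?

Val: 4 codons.
Arg: 6 codons.
Ile: 3 codons.
Val: 4 codons.
His: 2 codons.
4 × 6 × 3 × 4 × 2 = 576.

576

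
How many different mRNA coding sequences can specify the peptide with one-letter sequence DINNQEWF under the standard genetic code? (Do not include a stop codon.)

192

Asp: 2 codons.
Ile: 3 codons.
Asn: 2 codons.
Asn: 2 codons.
Gln: 2 codons.
Glu: 2 codons.
Trp: 1 codon.
Phe: 2 codons.
2 × 3 × 2 × 2 × 2 × 2 × 1 × 2 = 192.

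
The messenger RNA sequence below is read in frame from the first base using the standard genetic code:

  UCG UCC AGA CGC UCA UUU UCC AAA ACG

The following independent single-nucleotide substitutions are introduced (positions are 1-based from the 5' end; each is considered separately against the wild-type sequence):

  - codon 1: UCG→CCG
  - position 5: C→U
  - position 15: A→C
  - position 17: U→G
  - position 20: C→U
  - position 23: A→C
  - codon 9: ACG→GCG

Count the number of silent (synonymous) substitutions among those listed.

Codon 1: UCG (Ser) → CCG (Pro) — missense.
Codon 2: UCC (Ser) → UUC (Phe) — missense.
Codon 5: UCA (Ser) → UCC (Ser) — synonymous.
Codon 6: UUU (Phe) → UGU (Cys) — missense.
Codon 7: UCC (Ser) → UUC (Phe) — missense.
Codon 8: AAA (Lys) → ACA (Thr) — missense.
Codon 9: ACG (Thr) → GCG (Ala) — missense.
Synonymous: 1 of 7.

1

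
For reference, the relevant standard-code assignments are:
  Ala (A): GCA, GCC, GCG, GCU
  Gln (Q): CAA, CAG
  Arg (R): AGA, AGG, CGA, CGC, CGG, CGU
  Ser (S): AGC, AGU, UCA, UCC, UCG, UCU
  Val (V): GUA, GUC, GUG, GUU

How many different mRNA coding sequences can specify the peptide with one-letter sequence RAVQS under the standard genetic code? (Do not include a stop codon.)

1152

Arg: 6 codons.
Ala: 4 codons.
Val: 4 codons.
Gln: 2 codons.
Ser: 6 codons.
6 × 4 × 4 × 2 × 6 = 1152.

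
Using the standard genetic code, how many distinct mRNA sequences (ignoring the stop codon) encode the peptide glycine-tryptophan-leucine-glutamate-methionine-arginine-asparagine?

Gly: 4 codons.
Trp: 1 codon.
Leu: 6 codons.
Glu: 2 codons.
Met: 1 codon.
Arg: 6 codons.
Asn: 2 codons.
4 × 1 × 6 × 2 × 1 × 6 × 2 = 576.

576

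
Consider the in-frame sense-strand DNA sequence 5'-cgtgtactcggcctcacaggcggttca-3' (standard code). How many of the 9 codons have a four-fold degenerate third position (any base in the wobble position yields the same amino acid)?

Codon 1 CGT (Arg): third position 4-fold.
Codon 2 GTA (Val): third position 4-fold.
Codon 3 CTC (Leu): third position 4-fold.
Codon 4 GGC (Gly): third position 4-fold.
Codon 5 CTC (Leu): third position 4-fold.
Codon 6 ACA (Thr): third position 4-fold.
Codon 7 GGC (Gly): third position 4-fold.
Codon 8 GGT (Gly): third position 4-fold.
Codon 9 TCA (Ser): third position 4-fold.
Four-fold degenerate third positions: 9.

9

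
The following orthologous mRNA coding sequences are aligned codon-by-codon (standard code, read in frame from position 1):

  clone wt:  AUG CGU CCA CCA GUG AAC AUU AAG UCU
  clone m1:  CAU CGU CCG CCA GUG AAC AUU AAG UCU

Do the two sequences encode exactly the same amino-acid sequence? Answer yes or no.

no

Codon 1: AUG Met / CAU His — nonsynonymous.
Codon 2: CGU Arg / CGU Arg — identical.
Codon 3: CCA Pro / CCG Pro — synonymous.
Codon 4: CCA Pro / CCA Pro — identical.
Codon 5: GUG Val / GUG Val — identical.
Codon 6: AAC Asn / AAC Asn — identical.
Codon 7: AUU Ile / AUU Ile — identical.
Codon 8: AAG Lys / AAG Lys — identical.
Codon 9: UCU Ser / UCU Ser — identical.
Nonsynonymous differences: 1 → different protein.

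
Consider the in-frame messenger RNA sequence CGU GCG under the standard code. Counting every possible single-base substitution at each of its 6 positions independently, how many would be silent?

Codon 1 (CGU, Arg): 3 synonymous substitutions.
Codon 2 (GCG, Ala): 3 synonymous substitutions.
Total: 3 + 3 = 6.

6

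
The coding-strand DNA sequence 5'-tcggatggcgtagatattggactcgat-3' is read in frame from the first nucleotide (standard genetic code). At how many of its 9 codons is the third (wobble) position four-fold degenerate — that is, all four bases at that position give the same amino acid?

Codon 1 TCG (Ser): third position 4-fold.
Codon 2 GAT (Asp): third position 2-fold.
Codon 3 GGC (Gly): third position 4-fold.
Codon 4 GTA (Val): third position 4-fold.
Codon 5 GAT (Asp): third position 2-fold.
Codon 6 ATT (Ile): third position 3-fold.
Codon 7 GGA (Gly): third position 4-fold.
Codon 8 CTC (Leu): third position 4-fold.
Codon 9 GAT (Asp): third position 2-fold.
Four-fold degenerate third positions: 5.

5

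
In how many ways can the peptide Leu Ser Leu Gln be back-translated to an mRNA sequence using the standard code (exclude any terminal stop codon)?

432

Leu: 6 codons.
Ser: 6 codons.
Leu: 6 codons.
Gln: 2 codons.
6 × 6 × 6 × 2 = 432.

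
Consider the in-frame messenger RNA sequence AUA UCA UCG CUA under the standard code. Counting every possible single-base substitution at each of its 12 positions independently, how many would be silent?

12

Codon 1 (AUA, Ile): 2 synonymous substitutions.
Codon 2 (UCA, Ser): 3 synonymous substitutions.
Codon 3 (UCG, Ser): 3 synonymous substitutions.
Codon 4 (CUA, Leu): 4 synonymous substitutions.
Total: 2 + 3 + 3 + 4 = 12.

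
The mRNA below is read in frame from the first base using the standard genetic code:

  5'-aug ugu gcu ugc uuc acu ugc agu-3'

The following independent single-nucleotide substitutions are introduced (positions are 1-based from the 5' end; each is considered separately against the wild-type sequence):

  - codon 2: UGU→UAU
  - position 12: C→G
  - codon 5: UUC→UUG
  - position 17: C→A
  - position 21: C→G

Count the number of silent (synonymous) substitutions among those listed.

Codon 2: UGU (Cys) → UAU (Tyr) — missense.
Codon 4: UGC (Cys) → UGG (Trp) — missense.
Codon 5: UUC (Phe) → UUG (Leu) — missense.
Codon 6: ACU (Thr) → AAU (Asn) — missense.
Codon 7: UGC (Cys) → UGG (Trp) — missense.
Synonymous: 0 of 5.

0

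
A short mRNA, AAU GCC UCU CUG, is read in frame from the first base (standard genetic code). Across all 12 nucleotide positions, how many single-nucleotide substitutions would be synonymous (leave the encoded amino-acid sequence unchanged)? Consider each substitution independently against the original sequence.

Codon 1 (AAU, Asn): 1 synonymous substitution.
Codon 2 (GCC, Ala): 3 synonymous substitutions.
Codon 3 (UCU, Ser): 3 synonymous substitutions.
Codon 4 (CUG, Leu): 4 synonymous substitutions.
Total: 1 + 3 + 3 + 4 = 11.

11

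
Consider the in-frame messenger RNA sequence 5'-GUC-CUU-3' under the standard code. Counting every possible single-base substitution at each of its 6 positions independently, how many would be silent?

6

Codon 1 (GUC, Val): 3 synonymous substitutions.
Codon 2 (CUU, Leu): 3 synonymous substitutions.
Total: 3 + 3 = 6.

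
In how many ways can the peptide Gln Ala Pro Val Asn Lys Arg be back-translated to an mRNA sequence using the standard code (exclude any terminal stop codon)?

3072

Gln: 2 codons.
Ala: 4 codons.
Pro: 4 codons.
Val: 4 codons.
Asn: 2 codons.
Lys: 2 codons.
Arg: 6 codons.
2 × 4 × 4 × 4 × 2 × 2 × 6 = 3072.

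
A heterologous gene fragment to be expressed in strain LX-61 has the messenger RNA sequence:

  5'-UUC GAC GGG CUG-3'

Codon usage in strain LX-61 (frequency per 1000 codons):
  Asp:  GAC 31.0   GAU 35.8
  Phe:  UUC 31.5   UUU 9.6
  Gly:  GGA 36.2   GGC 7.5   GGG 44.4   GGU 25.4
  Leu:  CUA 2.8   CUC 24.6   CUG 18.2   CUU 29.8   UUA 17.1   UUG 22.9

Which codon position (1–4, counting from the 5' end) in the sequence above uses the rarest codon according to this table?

Codon 1 UUC (Phe): 31.5 per 1000.
Codon 2 GAC (Asp): 31.0 per 1000.
Codon 3 GGG (Gly): 44.4 per 1000.
Codon 4 CUG (Leu): 18.2 per 1000.
Lowest frequency is 18.2 at codon 4.

4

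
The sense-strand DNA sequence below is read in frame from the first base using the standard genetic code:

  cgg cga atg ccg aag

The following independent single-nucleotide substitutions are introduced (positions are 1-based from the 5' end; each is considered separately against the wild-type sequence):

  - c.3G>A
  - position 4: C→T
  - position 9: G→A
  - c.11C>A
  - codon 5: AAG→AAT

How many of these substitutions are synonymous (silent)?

1

Codon 1: CGG (Arg) → CGA (Arg) — synonymous.
Codon 2: CGA (Arg) → TGA (Stop) — nonsense.
Codon 3: ATG (Met) → ATA (Ile) — missense.
Codon 4: CCG (Pro) → CAG (Gln) — missense.
Codon 5: AAG (Lys) → AAT (Asn) — missense.
Synonymous: 1 of 5.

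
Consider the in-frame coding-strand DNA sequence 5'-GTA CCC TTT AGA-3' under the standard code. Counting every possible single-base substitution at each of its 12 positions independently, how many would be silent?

Codon 1 (GTA, Val): 3 synonymous substitutions.
Codon 2 (CCC, Pro): 3 synonymous substitutions.
Codon 3 (TTT, Phe): 1 synonymous substitution.
Codon 4 (AGA, Arg): 2 synonymous substitutions.
Total: 3 + 3 + 1 + 2 = 9.

9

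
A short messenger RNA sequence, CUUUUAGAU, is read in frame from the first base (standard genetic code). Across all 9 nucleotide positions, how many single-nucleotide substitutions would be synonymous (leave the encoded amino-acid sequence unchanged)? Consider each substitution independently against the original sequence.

Codon 1 (CUU, Leu): 3 synonymous substitutions.
Codon 2 (UUA, Leu): 2 synonymous substitutions.
Codon 3 (GAU, Asp): 1 synonymous substitution.
Total: 3 + 2 + 1 = 6.

6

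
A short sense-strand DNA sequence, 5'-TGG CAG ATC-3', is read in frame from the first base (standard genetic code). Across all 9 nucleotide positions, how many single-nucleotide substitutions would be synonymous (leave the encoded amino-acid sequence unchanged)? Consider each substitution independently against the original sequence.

3

Codon 1 (TGG, Trp): 0 synonymous substitutions.
Codon 2 (CAG, Gln): 1 synonymous substitution.
Codon 3 (ATC, Ile): 2 synonymous substitutions.
Total: 0 + 1 + 2 = 3.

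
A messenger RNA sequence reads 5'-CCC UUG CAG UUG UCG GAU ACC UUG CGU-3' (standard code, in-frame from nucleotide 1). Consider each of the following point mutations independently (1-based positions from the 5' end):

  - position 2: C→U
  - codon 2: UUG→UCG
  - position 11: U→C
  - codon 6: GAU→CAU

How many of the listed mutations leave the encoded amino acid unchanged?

Codon 1: CCC (Pro) → CUC (Leu) — missense.
Codon 2: UUG (Leu) → UCG (Ser) — missense.
Codon 4: UUG (Leu) → UCG (Ser) — missense.
Codon 6: GAU (Asp) → CAU (His) — missense.
Synonymous: 0 of 4.

0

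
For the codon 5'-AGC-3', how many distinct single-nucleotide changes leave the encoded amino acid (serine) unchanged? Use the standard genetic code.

Position 1: none → 0 synonymous.
Position 2: none → 0 synonymous.
Position 3: AGT → 1 synonymous.
Total: 0 + 0 + 1 = 1.

1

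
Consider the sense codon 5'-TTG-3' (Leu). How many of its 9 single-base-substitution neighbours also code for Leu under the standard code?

Position 1: CTG → 1 synonymous.
Position 2: none → 0 synonymous.
Position 3: TTA → 1 synonymous.
Total: 1 + 0 + 1 = 2.

2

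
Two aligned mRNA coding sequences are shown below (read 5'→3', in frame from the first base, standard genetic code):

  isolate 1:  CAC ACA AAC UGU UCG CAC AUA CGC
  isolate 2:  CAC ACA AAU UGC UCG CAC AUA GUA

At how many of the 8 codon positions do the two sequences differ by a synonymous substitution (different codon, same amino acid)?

Codon 1: CAC His / CAC His — identical.
Codon 2: ACA Thr / ACA Thr — identical.
Codon 3: AAC Asn / AAU Asn — synonymous.
Codon 4: UGU Cys / UGC Cys — synonymous.
Codon 5: UCG Ser / UCG Ser — identical.
Codon 6: CAC His / CAC His — identical.
Codon 7: AUA Ile / AUA Ile — identical.
Codon 8: CGC Arg / GUA Val — nonsynonymous.
Synonymous differences: 2.

2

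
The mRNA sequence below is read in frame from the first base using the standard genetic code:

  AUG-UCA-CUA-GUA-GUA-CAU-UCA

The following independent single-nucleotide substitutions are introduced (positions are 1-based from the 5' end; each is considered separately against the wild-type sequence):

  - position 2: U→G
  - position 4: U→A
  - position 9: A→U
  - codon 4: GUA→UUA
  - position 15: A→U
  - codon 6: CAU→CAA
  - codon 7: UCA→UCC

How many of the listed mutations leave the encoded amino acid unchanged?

Codon 1: AUG (Met) → AGG (Arg) — missense.
Codon 2: UCA (Ser) → ACA (Thr) — missense.
Codon 3: CUA (Leu) → CUU (Leu) — synonymous.
Codon 4: GUA (Val) → UUA (Leu) — missense.
Codon 5: GUA (Val) → GUU (Val) — synonymous.
Codon 6: CAU (His) → CAA (Gln) — missense.
Codon 7: UCA (Ser) → UCC (Ser) — synonymous.
Synonymous: 3 of 7.

3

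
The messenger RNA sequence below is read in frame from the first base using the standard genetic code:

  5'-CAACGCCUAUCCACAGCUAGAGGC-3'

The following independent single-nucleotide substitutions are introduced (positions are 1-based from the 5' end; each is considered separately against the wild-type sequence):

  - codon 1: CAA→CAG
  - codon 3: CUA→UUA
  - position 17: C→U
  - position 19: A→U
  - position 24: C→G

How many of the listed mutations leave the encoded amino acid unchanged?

Codon 1: CAA (Gln) → CAG (Gln) — synonymous.
Codon 3: CUA (Leu) → UUA (Leu) — synonymous.
Codon 6: GCU (Ala) → GUU (Val) — missense.
Codon 7: AGA (Arg) → UGA (Stop) — nonsense.
Codon 8: GGC (Gly) → GGG (Gly) — synonymous.
Synonymous: 3 of 5.

3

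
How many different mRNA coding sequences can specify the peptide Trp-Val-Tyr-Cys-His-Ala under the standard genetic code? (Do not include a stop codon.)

128

Trp: 1 codon.
Val: 4 codons.
Tyr: 2 codons.
Cys: 2 codons.
His: 2 codons.
Ala: 4 codons.
1 × 4 × 2 × 2 × 2 × 4 = 128.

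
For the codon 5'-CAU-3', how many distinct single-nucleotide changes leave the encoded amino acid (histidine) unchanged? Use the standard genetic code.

1

Position 1: none → 0 synonymous.
Position 2: none → 0 synonymous.
Position 3: CAC → 1 synonymous.
Total: 0 + 0 + 1 = 1.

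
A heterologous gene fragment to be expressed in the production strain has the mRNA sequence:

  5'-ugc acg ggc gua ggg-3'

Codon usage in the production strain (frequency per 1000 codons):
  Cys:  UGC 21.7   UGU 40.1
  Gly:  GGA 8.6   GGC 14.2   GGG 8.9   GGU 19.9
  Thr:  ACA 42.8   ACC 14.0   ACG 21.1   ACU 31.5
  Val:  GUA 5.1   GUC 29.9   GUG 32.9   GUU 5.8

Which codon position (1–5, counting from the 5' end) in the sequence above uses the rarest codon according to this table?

Codon 1 UGC (Cys): 21.7 per 1000.
Codon 2 ACG (Thr): 21.1 per 1000.
Codon 3 GGC (Gly): 14.2 per 1000.
Codon 4 GUA (Val): 5.1 per 1000.
Codon 5 GGG (Gly): 8.9 per 1000.
Lowest frequency is 5.1 at codon 4.

4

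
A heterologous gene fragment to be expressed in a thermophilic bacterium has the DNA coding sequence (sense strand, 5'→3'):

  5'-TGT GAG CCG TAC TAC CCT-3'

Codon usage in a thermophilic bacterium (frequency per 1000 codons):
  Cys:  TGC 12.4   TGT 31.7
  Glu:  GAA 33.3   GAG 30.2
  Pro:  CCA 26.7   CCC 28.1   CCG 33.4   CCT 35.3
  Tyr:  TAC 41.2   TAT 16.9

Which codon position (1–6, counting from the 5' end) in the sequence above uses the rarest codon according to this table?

Codon 1 TGT (Cys): 31.7 per 1000.
Codon 2 GAG (Glu): 30.2 per 1000.
Codon 3 CCG (Pro): 33.4 per 1000.
Codon 4 TAC (Tyr): 41.2 per 1000.
Codon 5 TAC (Tyr): 41.2 per 1000.
Codon 6 CCT (Pro): 35.3 per 1000.
Lowest frequency is 30.2 at codon 2.

2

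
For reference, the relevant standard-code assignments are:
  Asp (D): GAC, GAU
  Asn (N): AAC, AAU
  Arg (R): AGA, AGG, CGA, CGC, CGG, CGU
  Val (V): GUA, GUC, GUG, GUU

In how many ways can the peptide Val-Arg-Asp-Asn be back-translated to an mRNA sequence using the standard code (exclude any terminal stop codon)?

96

Val: 4 codons.
Arg: 6 codons.
Asp: 2 codons.
Asn: 2 codons.
4 × 6 × 2 × 2 = 96.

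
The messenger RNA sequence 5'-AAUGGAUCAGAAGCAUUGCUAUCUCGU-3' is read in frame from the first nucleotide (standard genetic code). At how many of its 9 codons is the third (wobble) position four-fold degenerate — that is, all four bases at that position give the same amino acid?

Codon 1 AAU (Asn): third position 2-fold.
Codon 2 GGA (Gly): third position 4-fold.
Codon 3 UCA (Ser): third position 4-fold.
Codon 4 GAA (Glu): third position 2-fold.
Codon 5 GCA (Ala): third position 4-fold.
Codon 6 UUG (Leu): third position 2-fold.
Codon 7 CUA (Leu): third position 4-fold.
Codon 8 UCU (Ser): third position 4-fold.
Codon 9 CGU (Arg): third position 4-fold.
Four-fold degenerate third positions: 6.

6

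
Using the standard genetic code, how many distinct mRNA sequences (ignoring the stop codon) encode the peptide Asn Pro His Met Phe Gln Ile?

Asn: 2 codons.
Pro: 4 codons.
His: 2 codons.
Met: 1 codon.
Phe: 2 codons.
Gln: 2 codons.
Ile: 3 codons.
2 × 4 × 2 × 1 × 2 × 2 × 3 = 192.

192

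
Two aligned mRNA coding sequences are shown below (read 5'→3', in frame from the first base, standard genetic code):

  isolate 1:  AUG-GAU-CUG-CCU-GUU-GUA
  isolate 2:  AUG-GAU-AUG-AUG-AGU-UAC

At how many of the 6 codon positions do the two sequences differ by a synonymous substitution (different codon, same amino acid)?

Codon 1: AUG Met / AUG Met — identical.
Codon 2: GAU Asp / GAU Asp — identical.
Codon 3: CUG Leu / AUG Met — nonsynonymous.
Codon 4: CCU Pro / AUG Met — nonsynonymous.
Codon 5: GUU Val / AGU Ser — nonsynonymous.
Codon 6: GUA Val / UAC Tyr — nonsynonymous.
Synonymous differences: 0.

0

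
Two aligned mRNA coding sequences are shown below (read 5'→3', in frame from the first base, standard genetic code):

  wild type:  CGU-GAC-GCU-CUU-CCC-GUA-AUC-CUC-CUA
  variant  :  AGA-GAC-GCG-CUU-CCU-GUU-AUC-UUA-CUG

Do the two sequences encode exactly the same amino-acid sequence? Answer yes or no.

yes

Codon 1: CGU Arg / AGA Arg — synonymous.
Codon 2: GAC Asp / GAC Asp — identical.
Codon 3: GCU Ala / GCG Ala — synonymous.
Codon 4: CUU Leu / CUU Leu — identical.
Codon 5: CCC Pro / CCU Pro — synonymous.
Codon 6: GUA Val / GUU Val — synonymous.
Codon 7: AUC Ile / AUC Ile — identical.
Codon 8: CUC Leu / UUA Leu — synonymous.
Codon 9: CUA Leu / CUG Leu — synonymous.
Nonsynonymous differences: 0 → same protein.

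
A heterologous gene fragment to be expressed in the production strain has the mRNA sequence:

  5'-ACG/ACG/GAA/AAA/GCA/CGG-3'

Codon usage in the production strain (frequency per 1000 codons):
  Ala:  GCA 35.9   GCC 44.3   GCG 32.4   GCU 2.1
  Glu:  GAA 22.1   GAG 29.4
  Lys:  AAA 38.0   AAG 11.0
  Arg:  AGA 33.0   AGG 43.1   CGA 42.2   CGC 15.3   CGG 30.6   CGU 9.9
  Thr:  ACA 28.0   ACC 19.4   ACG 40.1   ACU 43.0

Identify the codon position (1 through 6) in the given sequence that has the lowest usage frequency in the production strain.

Codon 1 ACG (Thr): 40.1 per 1000.
Codon 2 ACG (Thr): 40.1 per 1000.
Codon 3 GAA (Glu): 22.1 per 1000.
Codon 4 AAA (Lys): 38.0 per 1000.
Codon 5 GCA (Ala): 35.9 per 1000.
Codon 6 CGG (Arg): 30.6 per 1000.
Lowest frequency is 22.1 at codon 3.

3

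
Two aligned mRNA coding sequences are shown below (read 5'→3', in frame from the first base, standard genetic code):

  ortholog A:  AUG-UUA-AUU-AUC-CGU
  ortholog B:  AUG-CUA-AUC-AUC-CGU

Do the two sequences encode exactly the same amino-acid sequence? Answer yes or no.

Codon 1: AUG Met / AUG Met — identical.
Codon 2: UUA Leu / CUA Leu — synonymous.
Codon 3: AUU Ile / AUC Ile — synonymous.
Codon 4: AUC Ile / AUC Ile — identical.
Codon 5: CGU Arg / CGU Arg — identical.
Nonsynonymous differences: 0 → same protein.

yes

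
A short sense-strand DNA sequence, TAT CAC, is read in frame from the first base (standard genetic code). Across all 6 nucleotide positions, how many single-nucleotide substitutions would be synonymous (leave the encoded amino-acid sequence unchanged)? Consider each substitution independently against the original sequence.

2

Codon 1 (TAT, Tyr): 1 synonymous substitution.
Codon 2 (CAC, His): 1 synonymous substitution.
Total: 1 + 1 = 2.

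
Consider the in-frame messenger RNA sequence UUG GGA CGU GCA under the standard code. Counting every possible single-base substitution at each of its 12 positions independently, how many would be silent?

Codon 1 (UUG, Leu): 2 synonymous substitutions.
Codon 2 (GGA, Gly): 3 synonymous substitutions.
Codon 3 (CGU, Arg): 3 synonymous substitutions.
Codon 4 (GCA, Ala): 3 synonymous substitutions.
Total: 2 + 3 + 3 + 3 = 11.

11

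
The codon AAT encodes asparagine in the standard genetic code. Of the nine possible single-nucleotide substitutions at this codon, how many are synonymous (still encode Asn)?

Position 1: none → 0 synonymous.
Position 2: none → 0 synonymous.
Position 3: AAC → 1 synonymous.
Total: 0 + 0 + 1 = 1.

1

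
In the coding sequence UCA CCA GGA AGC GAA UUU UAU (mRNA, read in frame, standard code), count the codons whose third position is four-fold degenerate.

3

Codon 1 UCA (Ser): third position 4-fold.
Codon 2 CCA (Pro): third position 4-fold.
Codon 3 GGA (Gly): third position 4-fold.
Codon 4 AGC (Ser): third position 2-fold.
Codon 5 GAA (Glu): third position 2-fold.
Codon 6 UUU (Phe): third position 2-fold.
Codon 7 UAU (Tyr): third position 2-fold.
Four-fold degenerate third positions: 3.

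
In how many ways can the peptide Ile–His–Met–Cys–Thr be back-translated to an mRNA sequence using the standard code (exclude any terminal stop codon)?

Ile: 3 codons.
His: 2 codons.
Met: 1 codon.
Cys: 2 codons.
Thr: 4 codons.
3 × 2 × 1 × 2 × 4 = 48.

48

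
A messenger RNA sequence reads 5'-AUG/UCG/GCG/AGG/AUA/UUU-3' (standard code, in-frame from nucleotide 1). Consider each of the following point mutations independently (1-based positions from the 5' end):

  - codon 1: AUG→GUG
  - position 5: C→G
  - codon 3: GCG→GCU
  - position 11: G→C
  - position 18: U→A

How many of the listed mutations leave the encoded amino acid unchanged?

Codon 1: AUG (Met) → GUG (Val) — missense.
Codon 2: UCG (Ser) → UGG (Trp) — missense.
Codon 3: GCG (Ala) → GCU (Ala) — synonymous.
Codon 4: AGG (Arg) → ACG (Thr) — missense.
Codon 6: UUU (Phe) → UUA (Leu) — missense.
Synonymous: 1 of 5.

1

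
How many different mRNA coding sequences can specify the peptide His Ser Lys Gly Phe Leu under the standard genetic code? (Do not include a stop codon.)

1152

His: 2 codons.
Ser: 6 codons.
Lys: 2 codons.
Gly: 4 codons.
Phe: 2 codons.
Leu: 6 codons.
2 × 6 × 2 × 4 × 2 × 6 = 1152.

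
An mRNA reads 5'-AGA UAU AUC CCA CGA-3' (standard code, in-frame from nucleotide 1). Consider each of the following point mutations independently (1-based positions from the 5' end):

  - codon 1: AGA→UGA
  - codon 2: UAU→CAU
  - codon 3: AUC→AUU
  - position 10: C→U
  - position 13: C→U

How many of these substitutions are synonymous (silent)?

Codon 1: AGA (Arg) → UGA (Stop) — nonsense.
Codon 2: UAU (Tyr) → CAU (His) — missense.
Codon 3: AUC (Ile) → AUU (Ile) — synonymous.
Codon 4: CCA (Pro) → UCA (Ser) — missense.
Codon 5: CGA (Arg) → UGA (Stop) — nonsense.
Synonymous: 1 of 5.

1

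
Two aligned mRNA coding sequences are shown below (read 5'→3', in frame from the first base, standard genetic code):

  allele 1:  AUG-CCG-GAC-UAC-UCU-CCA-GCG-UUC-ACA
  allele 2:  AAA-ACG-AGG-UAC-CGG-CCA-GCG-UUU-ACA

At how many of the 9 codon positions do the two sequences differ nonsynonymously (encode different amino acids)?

4

Codon 1: AUG Met / AAA Lys — nonsynonymous.
Codon 2: CCG Pro / ACG Thr — nonsynonymous.
Codon 3: GAC Asp / AGG Arg — nonsynonymous.
Codon 4: UAC Tyr / UAC Tyr — identical.
Codon 5: UCU Ser / CGG Arg — nonsynonymous.
Codon 6: CCA Pro / CCA Pro — identical.
Codon 7: GCG Ala / GCG Ala — identical.
Codon 8: UUC Phe / UUU Phe — synonymous.
Codon 9: ACA Thr / ACA Thr — identical.
Nonsynonymous differences: 4.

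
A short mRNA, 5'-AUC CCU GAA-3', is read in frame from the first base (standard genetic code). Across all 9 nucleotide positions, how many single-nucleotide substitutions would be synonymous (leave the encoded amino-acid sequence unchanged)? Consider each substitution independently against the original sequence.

Codon 1 (AUC, Ile): 2 synonymous substitutions.
Codon 2 (CCU, Pro): 3 synonymous substitutions.
Codon 3 (GAA, Glu): 1 synonymous substitution.
Total: 2 + 3 + 1 = 6.

6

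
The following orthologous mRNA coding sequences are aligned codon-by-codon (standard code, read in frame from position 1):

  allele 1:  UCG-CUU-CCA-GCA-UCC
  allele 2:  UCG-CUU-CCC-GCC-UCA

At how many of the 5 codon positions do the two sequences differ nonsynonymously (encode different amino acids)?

0

Codon 1: UCG Ser / UCG Ser — identical.
Codon 2: CUU Leu / CUU Leu — identical.
Codon 3: CCA Pro / CCC Pro — synonymous.
Codon 4: GCA Ala / GCC Ala — synonymous.
Codon 5: UCC Ser / UCA Ser — synonymous.
Nonsynonymous differences: 0.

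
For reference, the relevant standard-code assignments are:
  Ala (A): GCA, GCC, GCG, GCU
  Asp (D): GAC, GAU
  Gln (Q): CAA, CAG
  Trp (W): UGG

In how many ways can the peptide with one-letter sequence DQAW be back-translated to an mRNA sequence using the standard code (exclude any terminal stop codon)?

16

Asp: 2 codons.
Gln: 2 codons.
Ala: 4 codons.
Trp: 1 codon.
2 × 2 × 4 × 1 = 16.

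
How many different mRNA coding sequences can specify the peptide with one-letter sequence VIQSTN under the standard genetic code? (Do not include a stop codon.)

1152

Val: 4 codons.
Ile: 3 codons.
Gln: 2 codons.
Ser: 6 codons.
Thr: 4 codons.
Asn: 2 codons.
4 × 3 × 2 × 6 × 4 × 2 = 1152.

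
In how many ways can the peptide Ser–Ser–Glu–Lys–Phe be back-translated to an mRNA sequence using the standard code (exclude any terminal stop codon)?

Ser: 6 codons.
Ser: 6 codons.
Glu: 2 codons.
Lys: 2 codons.
Phe: 2 codons.
6 × 6 × 2 × 2 × 2 = 288.

288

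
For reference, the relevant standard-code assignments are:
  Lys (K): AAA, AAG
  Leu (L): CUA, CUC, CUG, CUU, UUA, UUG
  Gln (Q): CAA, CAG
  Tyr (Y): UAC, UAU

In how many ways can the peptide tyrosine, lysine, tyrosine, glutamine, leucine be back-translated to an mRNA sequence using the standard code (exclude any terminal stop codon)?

96

Tyr: 2 codons.
Lys: 2 codons.
Tyr: 2 codons.
Gln: 2 codons.
Leu: 6 codons.
2 × 2 × 2 × 2 × 6 = 96.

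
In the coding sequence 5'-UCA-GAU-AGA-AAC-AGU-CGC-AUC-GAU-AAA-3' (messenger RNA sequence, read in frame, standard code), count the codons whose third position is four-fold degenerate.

2

Codon 1 UCA (Ser): third position 4-fold.
Codon 2 GAU (Asp): third position 2-fold.
Codon 3 AGA (Arg): third position 2-fold.
Codon 4 AAC (Asn): third position 2-fold.
Codon 5 AGU (Ser): third position 2-fold.
Codon 6 CGC (Arg): third position 4-fold.
Codon 7 AUC (Ile): third position 3-fold.
Codon 8 GAU (Asp): third position 2-fold.
Codon 9 AAA (Lys): third position 2-fold.
Four-fold degenerate third positions: 2.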